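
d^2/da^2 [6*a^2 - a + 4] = 12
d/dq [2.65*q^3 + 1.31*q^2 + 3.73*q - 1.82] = 7.95*q^2 + 2.62*q + 3.73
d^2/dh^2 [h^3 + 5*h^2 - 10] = 6*h + 10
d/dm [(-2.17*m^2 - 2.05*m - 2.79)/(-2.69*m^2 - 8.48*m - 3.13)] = (12.8871*m^2 - 1.426*m - 17.2427)/(7.2361*m^4 + 45.6224*m^3 + 88.7498*m^2 + 53.0848*m + 9.7969)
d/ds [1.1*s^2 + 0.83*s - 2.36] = 2.2*s + 0.83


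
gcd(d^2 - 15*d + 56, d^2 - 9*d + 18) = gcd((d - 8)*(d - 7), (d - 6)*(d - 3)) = 1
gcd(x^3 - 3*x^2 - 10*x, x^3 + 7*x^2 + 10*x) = x^2 + 2*x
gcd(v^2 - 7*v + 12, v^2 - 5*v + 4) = v - 4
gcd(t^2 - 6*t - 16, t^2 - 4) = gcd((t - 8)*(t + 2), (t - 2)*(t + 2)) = t + 2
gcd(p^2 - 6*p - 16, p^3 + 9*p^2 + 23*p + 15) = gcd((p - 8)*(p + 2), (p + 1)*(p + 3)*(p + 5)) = 1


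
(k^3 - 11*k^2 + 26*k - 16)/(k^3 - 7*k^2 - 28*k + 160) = (k^2 - 3*k + 2)/(k^2 + k - 20)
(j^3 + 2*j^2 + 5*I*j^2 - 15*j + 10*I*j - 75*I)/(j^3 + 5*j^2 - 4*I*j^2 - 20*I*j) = (j^2 + j*(-3 + 5*I) - 15*I)/(j*(j - 4*I))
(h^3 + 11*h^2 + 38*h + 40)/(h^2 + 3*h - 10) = (h^2 + 6*h + 8)/(h - 2)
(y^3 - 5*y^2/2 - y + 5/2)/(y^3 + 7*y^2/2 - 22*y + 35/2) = (y + 1)/(y + 7)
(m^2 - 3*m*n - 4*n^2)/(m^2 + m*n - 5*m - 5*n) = (m - 4*n)/(m - 5)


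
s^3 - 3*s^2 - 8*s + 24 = (s - 3)*(s - 2*sqrt(2))*(s + 2*sqrt(2))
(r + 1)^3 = r^3 + 3*r^2 + 3*r + 1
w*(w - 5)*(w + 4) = w^3 - w^2 - 20*w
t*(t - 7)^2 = t^3 - 14*t^2 + 49*t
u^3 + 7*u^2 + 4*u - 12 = (u - 1)*(u + 2)*(u + 6)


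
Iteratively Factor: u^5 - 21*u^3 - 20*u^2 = (u - 5)*(u^4 + 5*u^3 + 4*u^2) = u*(u - 5)*(u^3 + 5*u^2 + 4*u) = u^2*(u - 5)*(u^2 + 5*u + 4) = u^2*(u - 5)*(u + 4)*(u + 1)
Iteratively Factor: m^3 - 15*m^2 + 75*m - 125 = (m - 5)*(m^2 - 10*m + 25) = (m - 5)^2*(m - 5)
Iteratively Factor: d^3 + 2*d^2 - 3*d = (d + 3)*(d^2 - d) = d*(d + 3)*(d - 1)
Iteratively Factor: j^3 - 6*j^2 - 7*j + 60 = (j + 3)*(j^2 - 9*j + 20) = (j - 4)*(j + 3)*(j - 5)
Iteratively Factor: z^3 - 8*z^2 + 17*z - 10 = (z - 5)*(z^2 - 3*z + 2) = (z - 5)*(z - 1)*(z - 2)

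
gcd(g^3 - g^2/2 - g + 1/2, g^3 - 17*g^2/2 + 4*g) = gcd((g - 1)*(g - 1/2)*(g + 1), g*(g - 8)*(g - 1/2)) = g - 1/2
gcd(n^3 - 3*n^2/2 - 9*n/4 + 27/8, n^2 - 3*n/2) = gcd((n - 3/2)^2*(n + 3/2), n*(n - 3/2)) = n - 3/2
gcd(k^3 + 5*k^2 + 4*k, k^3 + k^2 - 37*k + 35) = 1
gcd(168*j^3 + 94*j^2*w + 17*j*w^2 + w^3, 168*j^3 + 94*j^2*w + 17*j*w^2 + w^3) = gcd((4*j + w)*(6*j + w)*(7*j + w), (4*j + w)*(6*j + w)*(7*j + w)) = 168*j^3 + 94*j^2*w + 17*j*w^2 + w^3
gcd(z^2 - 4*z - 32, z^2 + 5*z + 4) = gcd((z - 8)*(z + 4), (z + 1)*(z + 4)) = z + 4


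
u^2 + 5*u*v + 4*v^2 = (u + v)*(u + 4*v)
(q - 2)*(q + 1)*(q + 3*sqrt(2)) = q^3 - q^2 + 3*sqrt(2)*q^2 - 3*sqrt(2)*q - 2*q - 6*sqrt(2)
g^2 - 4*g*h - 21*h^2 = (g - 7*h)*(g + 3*h)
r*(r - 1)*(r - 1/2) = r^3 - 3*r^2/2 + r/2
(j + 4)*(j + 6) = j^2 + 10*j + 24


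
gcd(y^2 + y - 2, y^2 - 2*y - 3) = 1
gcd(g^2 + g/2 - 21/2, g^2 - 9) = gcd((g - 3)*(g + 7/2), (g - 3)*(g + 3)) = g - 3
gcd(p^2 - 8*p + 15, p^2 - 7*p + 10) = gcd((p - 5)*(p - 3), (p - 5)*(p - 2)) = p - 5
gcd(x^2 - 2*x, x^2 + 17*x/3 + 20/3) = 1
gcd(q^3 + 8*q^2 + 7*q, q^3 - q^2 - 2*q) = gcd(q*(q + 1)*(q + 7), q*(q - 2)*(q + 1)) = q^2 + q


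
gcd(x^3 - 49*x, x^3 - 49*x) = x^3 - 49*x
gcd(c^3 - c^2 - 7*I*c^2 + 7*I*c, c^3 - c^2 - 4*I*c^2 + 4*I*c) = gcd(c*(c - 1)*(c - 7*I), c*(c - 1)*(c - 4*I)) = c^2 - c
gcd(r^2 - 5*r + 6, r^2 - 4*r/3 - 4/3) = r - 2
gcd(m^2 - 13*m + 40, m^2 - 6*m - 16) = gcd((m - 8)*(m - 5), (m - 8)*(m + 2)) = m - 8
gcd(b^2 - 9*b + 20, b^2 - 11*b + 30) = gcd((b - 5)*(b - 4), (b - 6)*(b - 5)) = b - 5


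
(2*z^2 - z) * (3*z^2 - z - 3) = 6*z^4 - 5*z^3 - 5*z^2 + 3*z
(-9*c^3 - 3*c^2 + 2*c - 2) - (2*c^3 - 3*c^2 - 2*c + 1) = -11*c^3 + 4*c - 3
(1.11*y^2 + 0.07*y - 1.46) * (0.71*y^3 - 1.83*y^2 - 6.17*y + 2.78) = 0.7881*y^5 - 1.9816*y^4 - 8.0134*y^3 + 5.3257*y^2 + 9.2028*y - 4.0588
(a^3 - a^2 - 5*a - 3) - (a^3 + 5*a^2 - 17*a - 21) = -6*a^2 + 12*a + 18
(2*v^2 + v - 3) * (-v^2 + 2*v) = -2*v^4 + 3*v^3 + 5*v^2 - 6*v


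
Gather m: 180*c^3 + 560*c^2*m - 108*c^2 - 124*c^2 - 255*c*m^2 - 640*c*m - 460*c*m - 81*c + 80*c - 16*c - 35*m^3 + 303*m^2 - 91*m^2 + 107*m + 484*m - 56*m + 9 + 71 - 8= 180*c^3 - 232*c^2 - 17*c - 35*m^3 + m^2*(212 - 255*c) + m*(560*c^2 - 1100*c + 535) + 72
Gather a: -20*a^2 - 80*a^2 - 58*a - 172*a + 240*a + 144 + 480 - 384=-100*a^2 + 10*a + 240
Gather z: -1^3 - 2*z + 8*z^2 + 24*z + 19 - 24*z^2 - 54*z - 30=-16*z^2 - 32*z - 12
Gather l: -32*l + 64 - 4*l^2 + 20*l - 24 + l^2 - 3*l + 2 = -3*l^2 - 15*l + 42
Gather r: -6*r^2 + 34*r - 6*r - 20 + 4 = -6*r^2 + 28*r - 16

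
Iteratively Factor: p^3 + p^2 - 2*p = (p + 2)*(p^2 - p) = p*(p + 2)*(p - 1)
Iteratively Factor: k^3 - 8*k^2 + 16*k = (k - 4)*(k^2 - 4*k) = (k - 4)^2*(k)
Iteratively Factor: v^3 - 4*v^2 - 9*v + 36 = (v - 4)*(v^2 - 9) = (v - 4)*(v - 3)*(v + 3)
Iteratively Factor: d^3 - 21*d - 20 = (d + 1)*(d^2 - d - 20) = (d + 1)*(d + 4)*(d - 5)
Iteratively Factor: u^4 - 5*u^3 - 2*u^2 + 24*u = (u - 4)*(u^3 - u^2 - 6*u) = u*(u - 4)*(u^2 - u - 6) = u*(u - 4)*(u + 2)*(u - 3)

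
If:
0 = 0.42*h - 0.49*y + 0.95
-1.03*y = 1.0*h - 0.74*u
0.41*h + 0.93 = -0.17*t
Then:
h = 1.16666666666667*y - 2.26190476190476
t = -2.81372549019608*y - 0.015406162464986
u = 2.96846846846847*y - 3.05662805662806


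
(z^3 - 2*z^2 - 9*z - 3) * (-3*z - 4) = -3*z^4 + 2*z^3 + 35*z^2 + 45*z + 12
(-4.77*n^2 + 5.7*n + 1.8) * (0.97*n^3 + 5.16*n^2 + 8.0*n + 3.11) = -4.6269*n^5 - 19.0842*n^4 - 7.002*n^3 + 40.0533*n^2 + 32.127*n + 5.598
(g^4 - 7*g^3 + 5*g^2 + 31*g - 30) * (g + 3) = g^5 - 4*g^4 - 16*g^3 + 46*g^2 + 63*g - 90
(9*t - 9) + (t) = 10*t - 9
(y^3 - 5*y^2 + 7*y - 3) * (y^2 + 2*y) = y^5 - 3*y^4 - 3*y^3 + 11*y^2 - 6*y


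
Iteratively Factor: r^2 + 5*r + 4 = (r + 4)*(r + 1)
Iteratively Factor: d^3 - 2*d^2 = (d)*(d^2 - 2*d) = d*(d - 2)*(d)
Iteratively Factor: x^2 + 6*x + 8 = (x + 4)*(x + 2)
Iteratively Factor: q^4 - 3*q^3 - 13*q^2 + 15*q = (q)*(q^3 - 3*q^2 - 13*q + 15) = q*(q - 1)*(q^2 - 2*q - 15) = q*(q - 1)*(q + 3)*(q - 5)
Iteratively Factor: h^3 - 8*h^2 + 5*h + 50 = (h - 5)*(h^2 - 3*h - 10) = (h - 5)^2*(h + 2)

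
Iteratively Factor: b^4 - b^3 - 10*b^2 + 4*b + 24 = (b + 2)*(b^3 - 3*b^2 - 4*b + 12) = (b + 2)^2*(b^2 - 5*b + 6) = (b - 2)*(b + 2)^2*(b - 3)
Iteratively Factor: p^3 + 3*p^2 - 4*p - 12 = (p - 2)*(p^2 + 5*p + 6) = (p - 2)*(p + 3)*(p + 2)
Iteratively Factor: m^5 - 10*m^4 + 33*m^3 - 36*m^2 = (m - 3)*(m^4 - 7*m^3 + 12*m^2) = (m - 4)*(m - 3)*(m^3 - 3*m^2) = m*(m - 4)*(m - 3)*(m^2 - 3*m) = m^2*(m - 4)*(m - 3)*(m - 3)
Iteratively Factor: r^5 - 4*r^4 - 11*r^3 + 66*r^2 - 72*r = (r - 3)*(r^4 - r^3 - 14*r^2 + 24*r) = r*(r - 3)*(r^3 - r^2 - 14*r + 24) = r*(r - 3)*(r + 4)*(r^2 - 5*r + 6) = r*(r - 3)^2*(r + 4)*(r - 2)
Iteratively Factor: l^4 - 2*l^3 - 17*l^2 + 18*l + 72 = (l - 4)*(l^3 + 2*l^2 - 9*l - 18) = (l - 4)*(l + 2)*(l^2 - 9) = (l - 4)*(l - 3)*(l + 2)*(l + 3)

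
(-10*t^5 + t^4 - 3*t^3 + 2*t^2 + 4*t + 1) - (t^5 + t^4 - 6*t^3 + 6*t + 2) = -11*t^5 + 3*t^3 + 2*t^2 - 2*t - 1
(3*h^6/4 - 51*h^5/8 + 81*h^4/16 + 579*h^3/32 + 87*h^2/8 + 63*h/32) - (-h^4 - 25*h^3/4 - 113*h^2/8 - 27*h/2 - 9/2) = 3*h^6/4 - 51*h^5/8 + 97*h^4/16 + 779*h^3/32 + 25*h^2 + 495*h/32 + 9/2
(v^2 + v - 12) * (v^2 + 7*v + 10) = v^4 + 8*v^3 + 5*v^2 - 74*v - 120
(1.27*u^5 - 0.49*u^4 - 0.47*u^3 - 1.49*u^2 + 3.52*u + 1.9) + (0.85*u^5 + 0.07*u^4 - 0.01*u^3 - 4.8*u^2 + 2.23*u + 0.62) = 2.12*u^5 - 0.42*u^4 - 0.48*u^3 - 6.29*u^2 + 5.75*u + 2.52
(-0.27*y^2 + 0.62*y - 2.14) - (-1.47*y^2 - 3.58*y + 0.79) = 1.2*y^2 + 4.2*y - 2.93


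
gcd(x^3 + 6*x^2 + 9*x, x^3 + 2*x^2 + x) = x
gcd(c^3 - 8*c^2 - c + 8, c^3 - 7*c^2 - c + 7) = c^2 - 1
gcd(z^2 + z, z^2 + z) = z^2 + z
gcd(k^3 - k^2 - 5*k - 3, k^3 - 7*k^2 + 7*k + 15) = k^2 - 2*k - 3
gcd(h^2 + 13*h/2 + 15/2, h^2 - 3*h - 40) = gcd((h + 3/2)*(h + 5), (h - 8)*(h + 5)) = h + 5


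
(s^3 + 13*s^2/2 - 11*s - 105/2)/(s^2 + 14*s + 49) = (2*s^2 - s - 15)/(2*(s + 7))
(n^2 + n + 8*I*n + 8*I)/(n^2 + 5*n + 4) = (n + 8*I)/(n + 4)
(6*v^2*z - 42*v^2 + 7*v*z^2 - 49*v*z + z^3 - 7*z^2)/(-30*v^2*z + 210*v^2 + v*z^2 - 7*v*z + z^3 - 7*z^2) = (v + z)/(-5*v + z)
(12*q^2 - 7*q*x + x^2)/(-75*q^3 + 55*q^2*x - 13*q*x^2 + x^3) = (-4*q + x)/(25*q^2 - 10*q*x + x^2)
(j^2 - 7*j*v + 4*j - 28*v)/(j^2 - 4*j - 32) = (j - 7*v)/(j - 8)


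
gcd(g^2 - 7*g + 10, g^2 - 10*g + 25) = g - 5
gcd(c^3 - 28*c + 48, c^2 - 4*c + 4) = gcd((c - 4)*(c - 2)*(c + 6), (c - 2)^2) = c - 2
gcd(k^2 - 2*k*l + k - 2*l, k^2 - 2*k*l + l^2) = 1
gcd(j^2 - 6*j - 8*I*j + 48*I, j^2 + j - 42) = j - 6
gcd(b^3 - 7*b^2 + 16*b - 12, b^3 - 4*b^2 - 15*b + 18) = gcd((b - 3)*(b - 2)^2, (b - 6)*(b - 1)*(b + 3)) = 1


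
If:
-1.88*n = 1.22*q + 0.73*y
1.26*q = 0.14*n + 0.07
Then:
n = -0.362183020948181*y - 0.0336273428886439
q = 0.051819184123484 - 0.0402425578831312*y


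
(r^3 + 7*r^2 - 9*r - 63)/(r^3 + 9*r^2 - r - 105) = (r + 3)/(r + 5)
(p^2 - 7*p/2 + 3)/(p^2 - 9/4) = 2*(p - 2)/(2*p + 3)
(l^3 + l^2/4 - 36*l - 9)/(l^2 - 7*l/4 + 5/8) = 2*(4*l^3 + l^2 - 144*l - 36)/(8*l^2 - 14*l + 5)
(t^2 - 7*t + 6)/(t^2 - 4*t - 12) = (t - 1)/(t + 2)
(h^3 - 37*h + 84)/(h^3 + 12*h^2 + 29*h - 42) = (h^2 - 7*h + 12)/(h^2 + 5*h - 6)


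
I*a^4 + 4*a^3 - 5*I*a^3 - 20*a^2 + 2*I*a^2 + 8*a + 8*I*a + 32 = (a - 4)*(a - 2)*(a - 4*I)*(I*a + I)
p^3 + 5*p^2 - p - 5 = (p - 1)*(p + 1)*(p + 5)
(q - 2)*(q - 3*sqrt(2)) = q^2 - 3*sqrt(2)*q - 2*q + 6*sqrt(2)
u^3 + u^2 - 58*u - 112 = (u - 8)*(u + 2)*(u + 7)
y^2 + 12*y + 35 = (y + 5)*(y + 7)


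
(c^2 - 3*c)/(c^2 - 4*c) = (c - 3)/(c - 4)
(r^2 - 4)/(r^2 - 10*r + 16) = (r + 2)/(r - 8)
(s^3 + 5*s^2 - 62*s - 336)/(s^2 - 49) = (s^2 - 2*s - 48)/(s - 7)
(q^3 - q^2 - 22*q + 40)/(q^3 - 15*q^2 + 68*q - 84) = (q^2 + q - 20)/(q^2 - 13*q + 42)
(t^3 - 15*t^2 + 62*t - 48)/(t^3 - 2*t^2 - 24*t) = (t^2 - 9*t + 8)/(t*(t + 4))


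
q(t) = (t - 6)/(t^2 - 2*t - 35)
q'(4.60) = -0.02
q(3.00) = 0.09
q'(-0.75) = -0.05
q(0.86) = 0.14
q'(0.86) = -0.03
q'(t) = (2 - 2*t)*(t - 6)/(t^2 - 2*t - 35)^2 + 1/(t^2 - 2*t - 35)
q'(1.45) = -0.02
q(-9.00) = -0.23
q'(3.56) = -0.02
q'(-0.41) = -0.05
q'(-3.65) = -0.50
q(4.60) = 0.06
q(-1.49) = 0.25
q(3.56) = 0.08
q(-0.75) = 0.20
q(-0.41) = 0.19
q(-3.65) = 0.67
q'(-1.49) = -0.08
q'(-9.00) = -0.06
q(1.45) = 0.13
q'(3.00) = -0.02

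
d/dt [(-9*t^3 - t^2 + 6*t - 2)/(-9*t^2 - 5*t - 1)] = (81*t^4 + 90*t^3 + 86*t^2 - 34*t - 16)/(81*t^4 + 90*t^3 + 43*t^2 + 10*t + 1)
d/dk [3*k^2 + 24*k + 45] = 6*k + 24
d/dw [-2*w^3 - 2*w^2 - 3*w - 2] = -6*w^2 - 4*w - 3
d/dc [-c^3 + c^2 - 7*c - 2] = -3*c^2 + 2*c - 7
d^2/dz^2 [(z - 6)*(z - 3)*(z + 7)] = 6*z - 4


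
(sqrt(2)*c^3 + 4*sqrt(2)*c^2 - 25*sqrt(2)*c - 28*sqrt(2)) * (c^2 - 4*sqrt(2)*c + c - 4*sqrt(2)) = sqrt(2)*c^5 - 8*c^4 + 5*sqrt(2)*c^4 - 40*c^3 - 21*sqrt(2)*c^3 - 53*sqrt(2)*c^2 + 168*c^2 - 28*sqrt(2)*c + 424*c + 224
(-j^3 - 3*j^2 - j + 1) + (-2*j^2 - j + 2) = -j^3 - 5*j^2 - 2*j + 3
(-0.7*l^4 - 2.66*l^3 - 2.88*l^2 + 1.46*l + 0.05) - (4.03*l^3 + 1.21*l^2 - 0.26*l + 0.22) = -0.7*l^4 - 6.69*l^3 - 4.09*l^2 + 1.72*l - 0.17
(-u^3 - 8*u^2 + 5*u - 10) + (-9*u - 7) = -u^3 - 8*u^2 - 4*u - 17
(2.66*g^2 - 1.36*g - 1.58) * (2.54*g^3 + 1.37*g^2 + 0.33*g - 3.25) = 6.7564*g^5 + 0.1898*g^4 - 4.9986*g^3 - 11.2584*g^2 + 3.8986*g + 5.135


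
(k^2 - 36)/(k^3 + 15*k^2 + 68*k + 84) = (k - 6)/(k^2 + 9*k + 14)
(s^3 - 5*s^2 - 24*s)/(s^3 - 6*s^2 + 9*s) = (s^2 - 5*s - 24)/(s^2 - 6*s + 9)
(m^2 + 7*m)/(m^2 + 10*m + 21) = m/(m + 3)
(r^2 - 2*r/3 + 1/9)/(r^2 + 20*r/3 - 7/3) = (r - 1/3)/(r + 7)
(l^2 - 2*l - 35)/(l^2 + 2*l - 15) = (l - 7)/(l - 3)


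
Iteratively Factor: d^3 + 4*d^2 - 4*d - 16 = (d + 4)*(d^2 - 4) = (d - 2)*(d + 4)*(d + 2)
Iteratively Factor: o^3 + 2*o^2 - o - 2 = (o - 1)*(o^2 + 3*o + 2) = (o - 1)*(o + 2)*(o + 1)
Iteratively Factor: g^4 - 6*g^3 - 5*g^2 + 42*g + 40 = (g - 4)*(g^3 - 2*g^2 - 13*g - 10) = (g - 5)*(g - 4)*(g^2 + 3*g + 2) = (g - 5)*(g - 4)*(g + 2)*(g + 1)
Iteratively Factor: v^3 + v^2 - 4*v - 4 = (v - 2)*(v^2 + 3*v + 2) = (v - 2)*(v + 2)*(v + 1)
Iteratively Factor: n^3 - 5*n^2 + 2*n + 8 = (n - 2)*(n^2 - 3*n - 4) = (n - 2)*(n + 1)*(n - 4)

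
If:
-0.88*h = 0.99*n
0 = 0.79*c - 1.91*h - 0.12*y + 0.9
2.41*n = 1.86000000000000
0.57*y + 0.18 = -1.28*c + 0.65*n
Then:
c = -2.35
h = -0.87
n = 0.77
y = 5.84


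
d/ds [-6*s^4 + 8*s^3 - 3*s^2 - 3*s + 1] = -24*s^3 + 24*s^2 - 6*s - 3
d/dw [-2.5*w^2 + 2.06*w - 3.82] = 2.06 - 5.0*w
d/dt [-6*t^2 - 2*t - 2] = -12*t - 2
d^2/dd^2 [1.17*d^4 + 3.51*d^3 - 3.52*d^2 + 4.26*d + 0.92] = 14.04*d^2 + 21.06*d - 7.04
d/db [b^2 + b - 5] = 2*b + 1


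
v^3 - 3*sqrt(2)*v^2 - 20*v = v*(v - 5*sqrt(2))*(v + 2*sqrt(2))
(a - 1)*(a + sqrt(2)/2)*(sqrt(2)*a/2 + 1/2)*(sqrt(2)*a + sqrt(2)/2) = a^4 - a^3/2 + sqrt(2)*a^3 - sqrt(2)*a^2/2 - sqrt(2)*a/2 - a/4 - 1/4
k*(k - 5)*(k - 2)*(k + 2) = k^4 - 5*k^3 - 4*k^2 + 20*k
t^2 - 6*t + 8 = (t - 4)*(t - 2)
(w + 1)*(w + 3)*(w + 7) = w^3 + 11*w^2 + 31*w + 21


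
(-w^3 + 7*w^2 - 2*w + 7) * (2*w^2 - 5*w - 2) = -2*w^5 + 19*w^4 - 37*w^3 + 10*w^2 - 31*w - 14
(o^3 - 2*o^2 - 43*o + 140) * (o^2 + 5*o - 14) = o^5 + 3*o^4 - 67*o^3 - 47*o^2 + 1302*o - 1960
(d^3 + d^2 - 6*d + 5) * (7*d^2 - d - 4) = 7*d^5 + 6*d^4 - 47*d^3 + 37*d^2 + 19*d - 20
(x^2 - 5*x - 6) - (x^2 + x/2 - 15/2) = 3/2 - 11*x/2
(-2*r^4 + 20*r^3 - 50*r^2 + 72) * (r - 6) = -2*r^5 + 32*r^4 - 170*r^3 + 300*r^2 + 72*r - 432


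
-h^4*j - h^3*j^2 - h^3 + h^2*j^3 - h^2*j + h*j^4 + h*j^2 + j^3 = (-h + j)*(h + j)^2*(h*j + 1)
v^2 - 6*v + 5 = (v - 5)*(v - 1)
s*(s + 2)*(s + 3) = s^3 + 5*s^2 + 6*s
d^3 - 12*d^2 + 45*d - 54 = (d - 6)*(d - 3)^2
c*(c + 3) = c^2 + 3*c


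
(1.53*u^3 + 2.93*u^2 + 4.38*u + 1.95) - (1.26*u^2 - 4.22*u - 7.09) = 1.53*u^3 + 1.67*u^2 + 8.6*u + 9.04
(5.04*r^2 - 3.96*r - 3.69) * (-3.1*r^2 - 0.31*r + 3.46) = -15.624*r^4 + 10.7136*r^3 + 30.105*r^2 - 12.5577*r - 12.7674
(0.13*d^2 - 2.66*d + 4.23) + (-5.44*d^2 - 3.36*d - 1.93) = -5.31*d^2 - 6.02*d + 2.3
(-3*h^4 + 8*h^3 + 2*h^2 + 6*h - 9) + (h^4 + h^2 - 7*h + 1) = -2*h^4 + 8*h^3 + 3*h^2 - h - 8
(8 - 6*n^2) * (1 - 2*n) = 12*n^3 - 6*n^2 - 16*n + 8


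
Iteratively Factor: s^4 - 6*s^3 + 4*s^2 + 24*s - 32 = (s - 4)*(s^3 - 2*s^2 - 4*s + 8) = (s - 4)*(s - 2)*(s^2 - 4) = (s - 4)*(s - 2)*(s + 2)*(s - 2)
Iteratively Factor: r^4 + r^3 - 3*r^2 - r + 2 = (r + 2)*(r^3 - r^2 - r + 1) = (r + 1)*(r + 2)*(r^2 - 2*r + 1) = (r - 1)*(r + 1)*(r + 2)*(r - 1)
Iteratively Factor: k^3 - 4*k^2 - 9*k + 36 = (k + 3)*(k^2 - 7*k + 12) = (k - 3)*(k + 3)*(k - 4)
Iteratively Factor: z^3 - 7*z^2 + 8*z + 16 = (z - 4)*(z^2 - 3*z - 4) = (z - 4)*(z + 1)*(z - 4)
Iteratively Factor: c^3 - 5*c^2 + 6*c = (c - 2)*(c^2 - 3*c) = (c - 3)*(c - 2)*(c)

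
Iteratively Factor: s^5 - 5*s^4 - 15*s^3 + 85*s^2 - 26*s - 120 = (s - 3)*(s^4 - 2*s^3 - 21*s^2 + 22*s + 40) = (s - 3)*(s + 1)*(s^3 - 3*s^2 - 18*s + 40) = (s - 3)*(s - 2)*(s + 1)*(s^2 - s - 20) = (s - 3)*(s - 2)*(s + 1)*(s + 4)*(s - 5)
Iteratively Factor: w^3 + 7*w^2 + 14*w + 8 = (w + 1)*(w^2 + 6*w + 8) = (w + 1)*(w + 4)*(w + 2)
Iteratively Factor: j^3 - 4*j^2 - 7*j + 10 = (j + 2)*(j^2 - 6*j + 5) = (j - 5)*(j + 2)*(j - 1)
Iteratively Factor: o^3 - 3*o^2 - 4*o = (o - 4)*(o^2 + o) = (o - 4)*(o + 1)*(o)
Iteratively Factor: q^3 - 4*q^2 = (q - 4)*(q^2) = q*(q - 4)*(q)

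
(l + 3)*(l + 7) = l^2 + 10*l + 21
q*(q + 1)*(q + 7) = q^3 + 8*q^2 + 7*q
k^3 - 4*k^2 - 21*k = k*(k - 7)*(k + 3)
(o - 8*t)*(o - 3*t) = o^2 - 11*o*t + 24*t^2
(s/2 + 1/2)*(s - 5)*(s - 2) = s^3/2 - 3*s^2 + 3*s/2 + 5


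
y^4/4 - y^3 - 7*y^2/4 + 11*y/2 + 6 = (y/2 + 1/2)*(y/2 + 1)*(y - 4)*(y - 3)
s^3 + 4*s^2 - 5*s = s*(s - 1)*(s + 5)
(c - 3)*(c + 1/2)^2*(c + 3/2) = c^4 - c^3/2 - 23*c^2/4 - 39*c/8 - 9/8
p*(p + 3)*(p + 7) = p^3 + 10*p^2 + 21*p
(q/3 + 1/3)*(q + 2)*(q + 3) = q^3/3 + 2*q^2 + 11*q/3 + 2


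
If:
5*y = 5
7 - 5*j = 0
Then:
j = 7/5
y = 1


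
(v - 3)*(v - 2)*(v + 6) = v^3 + v^2 - 24*v + 36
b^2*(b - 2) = b^3 - 2*b^2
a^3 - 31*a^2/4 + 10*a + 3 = (a - 6)*(a - 2)*(a + 1/4)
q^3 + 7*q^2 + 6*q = q*(q + 1)*(q + 6)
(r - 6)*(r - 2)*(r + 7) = r^3 - r^2 - 44*r + 84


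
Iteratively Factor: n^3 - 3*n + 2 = (n - 1)*(n^2 + n - 2) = (n - 1)*(n + 2)*(n - 1)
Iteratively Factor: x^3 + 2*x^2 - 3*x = (x)*(x^2 + 2*x - 3) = x*(x + 3)*(x - 1)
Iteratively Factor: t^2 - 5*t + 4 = (t - 4)*(t - 1)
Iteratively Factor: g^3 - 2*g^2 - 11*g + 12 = (g - 1)*(g^2 - g - 12) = (g - 1)*(g + 3)*(g - 4)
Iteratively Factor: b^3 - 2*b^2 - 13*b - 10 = (b + 1)*(b^2 - 3*b - 10) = (b - 5)*(b + 1)*(b + 2)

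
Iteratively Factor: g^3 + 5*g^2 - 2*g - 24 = (g - 2)*(g^2 + 7*g + 12) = (g - 2)*(g + 3)*(g + 4)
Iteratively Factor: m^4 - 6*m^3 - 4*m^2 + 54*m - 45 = (m - 5)*(m^3 - m^2 - 9*m + 9) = (m - 5)*(m - 3)*(m^2 + 2*m - 3) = (m - 5)*(m - 3)*(m + 3)*(m - 1)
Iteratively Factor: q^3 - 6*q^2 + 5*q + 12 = (q - 3)*(q^2 - 3*q - 4) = (q - 4)*(q - 3)*(q + 1)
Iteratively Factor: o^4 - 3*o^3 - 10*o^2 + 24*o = (o + 3)*(o^3 - 6*o^2 + 8*o) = (o - 2)*(o + 3)*(o^2 - 4*o) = (o - 4)*(o - 2)*(o + 3)*(o)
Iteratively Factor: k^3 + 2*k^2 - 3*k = (k - 1)*(k^2 + 3*k) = (k - 1)*(k + 3)*(k)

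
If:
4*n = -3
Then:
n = -3/4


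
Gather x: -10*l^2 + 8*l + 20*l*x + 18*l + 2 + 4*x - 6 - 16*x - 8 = -10*l^2 + 26*l + x*(20*l - 12) - 12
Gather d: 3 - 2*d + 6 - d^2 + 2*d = 9 - d^2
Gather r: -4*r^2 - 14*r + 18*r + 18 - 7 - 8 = -4*r^2 + 4*r + 3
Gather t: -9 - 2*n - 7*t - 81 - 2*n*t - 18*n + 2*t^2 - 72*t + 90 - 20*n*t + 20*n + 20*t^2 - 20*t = 22*t^2 + t*(-22*n - 99)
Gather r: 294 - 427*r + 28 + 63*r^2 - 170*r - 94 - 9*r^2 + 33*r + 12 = 54*r^2 - 564*r + 240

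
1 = 1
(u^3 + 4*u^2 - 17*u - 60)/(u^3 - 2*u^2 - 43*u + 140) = (u^2 + 8*u + 15)/(u^2 + 2*u - 35)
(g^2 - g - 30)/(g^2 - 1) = (g^2 - g - 30)/(g^2 - 1)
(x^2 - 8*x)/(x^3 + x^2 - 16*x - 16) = x*(x - 8)/(x^3 + x^2 - 16*x - 16)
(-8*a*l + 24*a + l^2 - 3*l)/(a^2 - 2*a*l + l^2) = (-8*a*l + 24*a + l^2 - 3*l)/(a^2 - 2*a*l + l^2)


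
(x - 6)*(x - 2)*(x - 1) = x^3 - 9*x^2 + 20*x - 12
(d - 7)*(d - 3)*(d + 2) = d^3 - 8*d^2 + d + 42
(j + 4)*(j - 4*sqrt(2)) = j^2 - 4*sqrt(2)*j + 4*j - 16*sqrt(2)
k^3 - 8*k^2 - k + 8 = (k - 8)*(k - 1)*(k + 1)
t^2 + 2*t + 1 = (t + 1)^2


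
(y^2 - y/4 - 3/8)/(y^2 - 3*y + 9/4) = (8*y^2 - 2*y - 3)/(2*(4*y^2 - 12*y + 9))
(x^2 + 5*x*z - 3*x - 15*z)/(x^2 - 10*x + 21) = (x + 5*z)/(x - 7)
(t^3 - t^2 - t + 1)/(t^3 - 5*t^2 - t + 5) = (t - 1)/(t - 5)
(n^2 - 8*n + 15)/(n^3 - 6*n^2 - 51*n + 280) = (n - 3)/(n^2 - n - 56)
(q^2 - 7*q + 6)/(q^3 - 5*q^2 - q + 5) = (q - 6)/(q^2 - 4*q - 5)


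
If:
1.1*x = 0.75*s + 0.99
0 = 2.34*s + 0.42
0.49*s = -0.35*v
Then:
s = -0.18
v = 0.25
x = 0.78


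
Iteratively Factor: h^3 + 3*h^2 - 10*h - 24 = (h - 3)*(h^2 + 6*h + 8) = (h - 3)*(h + 4)*(h + 2)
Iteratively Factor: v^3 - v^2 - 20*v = (v)*(v^2 - v - 20) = v*(v - 5)*(v + 4)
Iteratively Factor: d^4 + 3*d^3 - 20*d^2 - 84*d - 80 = (d + 4)*(d^3 - d^2 - 16*d - 20) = (d - 5)*(d + 4)*(d^2 + 4*d + 4) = (d - 5)*(d + 2)*(d + 4)*(d + 2)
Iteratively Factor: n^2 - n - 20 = (n + 4)*(n - 5)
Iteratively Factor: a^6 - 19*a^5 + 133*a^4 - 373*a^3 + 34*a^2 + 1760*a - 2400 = (a + 2)*(a^5 - 21*a^4 + 175*a^3 - 723*a^2 + 1480*a - 1200) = (a - 4)*(a + 2)*(a^4 - 17*a^3 + 107*a^2 - 295*a + 300) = (a - 4)*(a - 3)*(a + 2)*(a^3 - 14*a^2 + 65*a - 100) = (a - 5)*(a - 4)*(a - 3)*(a + 2)*(a^2 - 9*a + 20) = (a - 5)*(a - 4)^2*(a - 3)*(a + 2)*(a - 5)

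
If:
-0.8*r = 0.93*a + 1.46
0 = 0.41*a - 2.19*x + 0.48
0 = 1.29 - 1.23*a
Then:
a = 1.05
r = -3.04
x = 0.42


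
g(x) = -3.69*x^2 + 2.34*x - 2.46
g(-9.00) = -322.41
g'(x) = 2.34 - 7.38*x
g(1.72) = -9.35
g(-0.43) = -4.15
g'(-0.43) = 5.51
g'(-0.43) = 5.51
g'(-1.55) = 13.78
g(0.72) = -2.69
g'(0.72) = -2.97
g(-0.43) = -4.15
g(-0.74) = -6.21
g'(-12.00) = 90.90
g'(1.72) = -10.35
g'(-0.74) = 7.80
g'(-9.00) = 68.76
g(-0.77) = -6.45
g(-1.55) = -14.95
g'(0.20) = 0.86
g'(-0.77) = 8.02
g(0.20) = -2.14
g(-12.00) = -561.90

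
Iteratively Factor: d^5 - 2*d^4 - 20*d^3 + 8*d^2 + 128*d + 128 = (d + 2)*(d^4 - 4*d^3 - 12*d^2 + 32*d + 64) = (d + 2)^2*(d^3 - 6*d^2 + 32) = (d - 4)*(d + 2)^2*(d^2 - 2*d - 8) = (d - 4)*(d + 2)^3*(d - 4)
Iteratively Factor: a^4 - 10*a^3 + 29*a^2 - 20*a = (a - 4)*(a^3 - 6*a^2 + 5*a) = (a - 5)*(a - 4)*(a^2 - a) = (a - 5)*(a - 4)*(a - 1)*(a)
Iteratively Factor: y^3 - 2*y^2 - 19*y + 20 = (y - 5)*(y^2 + 3*y - 4) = (y - 5)*(y + 4)*(y - 1)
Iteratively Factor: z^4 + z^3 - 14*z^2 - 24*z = (z)*(z^3 + z^2 - 14*z - 24) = z*(z + 3)*(z^2 - 2*z - 8) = z*(z + 2)*(z + 3)*(z - 4)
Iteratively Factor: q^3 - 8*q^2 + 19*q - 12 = (q - 4)*(q^2 - 4*q + 3) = (q - 4)*(q - 3)*(q - 1)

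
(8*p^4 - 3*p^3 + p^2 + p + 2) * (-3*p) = -24*p^5 + 9*p^4 - 3*p^3 - 3*p^2 - 6*p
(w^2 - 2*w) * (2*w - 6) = 2*w^3 - 10*w^2 + 12*w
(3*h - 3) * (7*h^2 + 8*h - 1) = 21*h^3 + 3*h^2 - 27*h + 3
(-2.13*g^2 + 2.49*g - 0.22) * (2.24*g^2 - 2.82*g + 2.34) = -4.7712*g^4 + 11.5842*g^3 - 12.4988*g^2 + 6.447*g - 0.5148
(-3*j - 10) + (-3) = -3*j - 13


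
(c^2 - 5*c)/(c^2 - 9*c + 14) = c*(c - 5)/(c^2 - 9*c + 14)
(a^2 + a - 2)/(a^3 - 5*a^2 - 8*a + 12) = 1/(a - 6)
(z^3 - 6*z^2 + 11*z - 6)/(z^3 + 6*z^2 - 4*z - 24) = (z^2 - 4*z + 3)/(z^2 + 8*z + 12)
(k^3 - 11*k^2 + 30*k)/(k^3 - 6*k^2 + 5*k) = (k - 6)/(k - 1)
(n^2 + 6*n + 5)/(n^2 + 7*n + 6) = (n + 5)/(n + 6)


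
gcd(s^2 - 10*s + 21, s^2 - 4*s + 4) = 1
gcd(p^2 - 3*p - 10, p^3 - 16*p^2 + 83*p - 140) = p - 5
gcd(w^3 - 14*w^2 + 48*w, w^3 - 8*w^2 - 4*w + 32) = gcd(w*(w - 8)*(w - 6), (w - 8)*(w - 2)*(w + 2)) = w - 8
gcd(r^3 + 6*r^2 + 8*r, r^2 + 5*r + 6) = r + 2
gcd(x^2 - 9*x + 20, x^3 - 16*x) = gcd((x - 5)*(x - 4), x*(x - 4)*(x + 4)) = x - 4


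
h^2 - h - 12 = (h - 4)*(h + 3)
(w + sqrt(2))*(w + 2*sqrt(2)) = w^2 + 3*sqrt(2)*w + 4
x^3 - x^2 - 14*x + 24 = (x - 3)*(x - 2)*(x + 4)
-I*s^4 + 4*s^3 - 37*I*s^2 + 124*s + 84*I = (s - 6*I)*(s + 2*I)*(s + 7*I)*(-I*s + 1)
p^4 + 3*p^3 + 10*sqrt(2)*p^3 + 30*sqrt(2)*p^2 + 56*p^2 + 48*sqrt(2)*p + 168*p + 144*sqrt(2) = (p + 3)*(p + 2*sqrt(2))^2*(p + 6*sqrt(2))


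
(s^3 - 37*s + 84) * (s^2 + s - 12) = s^5 + s^4 - 49*s^3 + 47*s^2 + 528*s - 1008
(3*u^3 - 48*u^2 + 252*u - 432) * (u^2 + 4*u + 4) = 3*u^5 - 36*u^4 + 72*u^3 + 384*u^2 - 720*u - 1728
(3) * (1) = 3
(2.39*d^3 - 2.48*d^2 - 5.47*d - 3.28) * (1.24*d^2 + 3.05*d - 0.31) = 2.9636*d^5 + 4.2143*d^4 - 15.0877*d^3 - 19.9819*d^2 - 8.3083*d + 1.0168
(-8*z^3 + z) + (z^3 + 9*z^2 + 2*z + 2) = -7*z^3 + 9*z^2 + 3*z + 2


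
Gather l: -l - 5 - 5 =-l - 10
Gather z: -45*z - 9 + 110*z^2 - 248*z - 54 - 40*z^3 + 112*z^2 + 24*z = -40*z^3 + 222*z^2 - 269*z - 63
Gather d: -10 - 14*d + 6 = -14*d - 4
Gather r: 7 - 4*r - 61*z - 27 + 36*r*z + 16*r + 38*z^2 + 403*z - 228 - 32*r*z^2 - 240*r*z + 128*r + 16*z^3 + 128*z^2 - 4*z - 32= r*(-32*z^2 - 204*z + 140) + 16*z^3 + 166*z^2 + 338*z - 280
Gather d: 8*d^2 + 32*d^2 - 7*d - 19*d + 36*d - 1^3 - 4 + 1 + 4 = 40*d^2 + 10*d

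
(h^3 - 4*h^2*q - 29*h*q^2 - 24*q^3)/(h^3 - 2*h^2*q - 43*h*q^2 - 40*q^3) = (h + 3*q)/(h + 5*q)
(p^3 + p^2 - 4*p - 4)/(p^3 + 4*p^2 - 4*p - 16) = (p + 1)/(p + 4)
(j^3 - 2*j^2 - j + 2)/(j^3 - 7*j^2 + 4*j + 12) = (j - 1)/(j - 6)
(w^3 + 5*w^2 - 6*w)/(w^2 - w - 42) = w*(w - 1)/(w - 7)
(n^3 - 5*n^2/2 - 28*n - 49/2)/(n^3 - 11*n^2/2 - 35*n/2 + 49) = (n + 1)/(n - 2)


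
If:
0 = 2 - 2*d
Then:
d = 1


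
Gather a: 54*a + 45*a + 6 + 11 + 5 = 99*a + 22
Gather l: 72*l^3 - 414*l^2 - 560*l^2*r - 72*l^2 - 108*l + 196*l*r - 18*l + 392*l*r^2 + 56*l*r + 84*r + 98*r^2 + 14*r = 72*l^3 + l^2*(-560*r - 486) + l*(392*r^2 + 252*r - 126) + 98*r^2 + 98*r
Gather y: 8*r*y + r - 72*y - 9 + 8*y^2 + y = r + 8*y^2 + y*(8*r - 71) - 9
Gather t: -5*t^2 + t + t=-5*t^2 + 2*t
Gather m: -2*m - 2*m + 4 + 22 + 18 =44 - 4*m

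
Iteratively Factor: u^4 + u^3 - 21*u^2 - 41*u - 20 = (u + 1)*(u^3 - 21*u - 20) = (u + 1)*(u + 4)*(u^2 - 4*u - 5) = (u - 5)*(u + 1)*(u + 4)*(u + 1)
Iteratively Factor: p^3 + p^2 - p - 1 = (p + 1)*(p^2 - 1) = (p - 1)*(p + 1)*(p + 1)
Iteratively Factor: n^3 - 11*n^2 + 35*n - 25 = (n - 5)*(n^2 - 6*n + 5) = (n - 5)^2*(n - 1)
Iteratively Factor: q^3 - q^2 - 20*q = (q - 5)*(q^2 + 4*q) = (q - 5)*(q + 4)*(q)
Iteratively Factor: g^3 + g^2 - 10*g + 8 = (g - 1)*(g^2 + 2*g - 8) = (g - 2)*(g - 1)*(g + 4)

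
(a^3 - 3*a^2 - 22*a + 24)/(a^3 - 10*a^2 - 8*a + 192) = (a - 1)/(a - 8)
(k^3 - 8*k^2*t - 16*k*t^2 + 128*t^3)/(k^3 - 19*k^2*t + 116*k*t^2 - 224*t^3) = (-k - 4*t)/(-k + 7*t)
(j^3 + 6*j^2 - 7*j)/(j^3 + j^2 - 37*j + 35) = j/(j - 5)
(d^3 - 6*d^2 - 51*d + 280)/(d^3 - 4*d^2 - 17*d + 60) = (d^2 - d - 56)/(d^2 + d - 12)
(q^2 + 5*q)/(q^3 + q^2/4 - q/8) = 8*(q + 5)/(8*q^2 + 2*q - 1)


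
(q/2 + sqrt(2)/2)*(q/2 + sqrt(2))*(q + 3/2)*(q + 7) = q^4/4 + 3*sqrt(2)*q^3/4 + 17*q^3/8 + 29*q^2/8 + 51*sqrt(2)*q^2/8 + 17*q/2 + 63*sqrt(2)*q/8 + 21/2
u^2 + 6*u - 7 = (u - 1)*(u + 7)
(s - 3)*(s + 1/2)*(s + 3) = s^3 + s^2/2 - 9*s - 9/2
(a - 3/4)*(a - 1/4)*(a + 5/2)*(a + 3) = a^4 + 9*a^3/2 + 35*a^2/16 - 207*a/32 + 45/32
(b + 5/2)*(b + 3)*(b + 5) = b^3 + 21*b^2/2 + 35*b + 75/2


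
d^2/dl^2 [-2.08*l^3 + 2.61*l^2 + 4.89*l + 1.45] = 5.22 - 12.48*l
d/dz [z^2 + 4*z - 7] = 2*z + 4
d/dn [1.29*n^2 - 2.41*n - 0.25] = 2.58*n - 2.41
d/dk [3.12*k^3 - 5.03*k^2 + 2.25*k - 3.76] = 9.36*k^2 - 10.06*k + 2.25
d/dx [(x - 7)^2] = 2*x - 14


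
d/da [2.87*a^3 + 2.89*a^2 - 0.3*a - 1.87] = 8.61*a^2 + 5.78*a - 0.3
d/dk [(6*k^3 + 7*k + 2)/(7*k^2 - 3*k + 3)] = (42*k^4 - 36*k^3 + 5*k^2 - 28*k + 27)/(49*k^4 - 42*k^3 + 51*k^2 - 18*k + 9)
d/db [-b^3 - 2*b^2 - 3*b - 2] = -3*b^2 - 4*b - 3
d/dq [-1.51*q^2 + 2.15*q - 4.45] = 2.15 - 3.02*q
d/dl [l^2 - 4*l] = 2*l - 4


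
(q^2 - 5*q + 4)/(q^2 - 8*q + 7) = (q - 4)/(q - 7)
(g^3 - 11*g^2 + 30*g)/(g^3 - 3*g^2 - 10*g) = (g - 6)/(g + 2)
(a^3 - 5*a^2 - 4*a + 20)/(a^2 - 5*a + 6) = (a^2 - 3*a - 10)/(a - 3)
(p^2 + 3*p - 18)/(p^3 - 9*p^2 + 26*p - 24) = (p + 6)/(p^2 - 6*p + 8)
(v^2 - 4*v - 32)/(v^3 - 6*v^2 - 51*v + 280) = (v + 4)/(v^2 + 2*v - 35)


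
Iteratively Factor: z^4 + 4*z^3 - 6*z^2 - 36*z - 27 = (z - 3)*(z^3 + 7*z^2 + 15*z + 9) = (z - 3)*(z + 3)*(z^2 + 4*z + 3) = (z - 3)*(z + 1)*(z + 3)*(z + 3)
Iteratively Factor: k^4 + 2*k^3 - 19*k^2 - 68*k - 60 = (k + 2)*(k^3 - 19*k - 30) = (k - 5)*(k + 2)*(k^2 + 5*k + 6) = (k - 5)*(k + 2)*(k + 3)*(k + 2)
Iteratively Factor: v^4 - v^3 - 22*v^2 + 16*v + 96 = (v + 4)*(v^3 - 5*v^2 - 2*v + 24) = (v - 4)*(v + 4)*(v^2 - v - 6) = (v - 4)*(v + 2)*(v + 4)*(v - 3)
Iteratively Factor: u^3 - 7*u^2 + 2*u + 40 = (u - 5)*(u^2 - 2*u - 8) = (u - 5)*(u + 2)*(u - 4)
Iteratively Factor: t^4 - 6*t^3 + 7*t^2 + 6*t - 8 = (t + 1)*(t^3 - 7*t^2 + 14*t - 8) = (t - 2)*(t + 1)*(t^2 - 5*t + 4) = (t - 4)*(t - 2)*(t + 1)*(t - 1)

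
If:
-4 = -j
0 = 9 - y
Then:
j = 4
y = 9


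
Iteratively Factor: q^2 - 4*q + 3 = (q - 1)*(q - 3)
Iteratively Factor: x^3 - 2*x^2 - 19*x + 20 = (x - 1)*(x^2 - x - 20) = (x - 5)*(x - 1)*(x + 4)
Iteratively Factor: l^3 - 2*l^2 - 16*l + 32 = (l - 2)*(l^2 - 16) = (l - 2)*(l + 4)*(l - 4)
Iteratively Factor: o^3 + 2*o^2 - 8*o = (o - 2)*(o^2 + 4*o) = o*(o - 2)*(o + 4)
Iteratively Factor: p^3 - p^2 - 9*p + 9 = (p - 1)*(p^2 - 9) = (p - 3)*(p - 1)*(p + 3)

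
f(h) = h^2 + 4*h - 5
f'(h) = 2*h + 4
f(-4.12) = -4.51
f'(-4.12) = -4.24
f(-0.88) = -7.75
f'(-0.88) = 2.24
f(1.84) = 5.75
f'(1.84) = 7.68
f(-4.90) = -0.59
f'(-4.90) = -5.80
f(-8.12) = 28.45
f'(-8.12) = -12.24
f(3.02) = 16.20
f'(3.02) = 10.04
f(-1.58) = -8.82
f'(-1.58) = 0.84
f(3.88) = 25.57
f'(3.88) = 11.76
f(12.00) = 187.00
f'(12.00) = 28.00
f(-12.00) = 91.00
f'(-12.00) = -20.00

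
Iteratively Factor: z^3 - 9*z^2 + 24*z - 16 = (z - 1)*(z^2 - 8*z + 16) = (z - 4)*(z - 1)*(z - 4)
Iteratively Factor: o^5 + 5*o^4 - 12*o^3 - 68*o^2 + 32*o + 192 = (o + 4)*(o^4 + o^3 - 16*o^2 - 4*o + 48) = (o - 2)*(o + 4)*(o^3 + 3*o^2 - 10*o - 24) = (o - 2)*(o + 2)*(o + 4)*(o^2 + o - 12) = (o - 3)*(o - 2)*(o + 2)*(o + 4)*(o + 4)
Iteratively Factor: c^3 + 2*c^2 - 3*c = (c)*(c^2 + 2*c - 3) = c*(c - 1)*(c + 3)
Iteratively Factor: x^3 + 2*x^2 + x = (x + 1)*(x^2 + x) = x*(x + 1)*(x + 1)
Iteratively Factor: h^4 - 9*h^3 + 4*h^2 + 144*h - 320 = (h - 4)*(h^3 - 5*h^2 - 16*h + 80) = (h - 4)*(h + 4)*(h^2 - 9*h + 20) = (h - 4)^2*(h + 4)*(h - 5)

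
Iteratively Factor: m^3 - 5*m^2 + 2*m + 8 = (m + 1)*(m^2 - 6*m + 8) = (m - 2)*(m + 1)*(m - 4)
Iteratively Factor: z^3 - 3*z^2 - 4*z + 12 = (z + 2)*(z^2 - 5*z + 6) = (z - 3)*(z + 2)*(z - 2)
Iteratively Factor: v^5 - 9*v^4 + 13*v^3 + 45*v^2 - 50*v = (v - 1)*(v^4 - 8*v^3 + 5*v^2 + 50*v) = (v - 1)*(v + 2)*(v^3 - 10*v^2 + 25*v) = (v - 5)*(v - 1)*(v + 2)*(v^2 - 5*v) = (v - 5)^2*(v - 1)*(v + 2)*(v)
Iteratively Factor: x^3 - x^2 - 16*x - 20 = (x - 5)*(x^2 + 4*x + 4) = (x - 5)*(x + 2)*(x + 2)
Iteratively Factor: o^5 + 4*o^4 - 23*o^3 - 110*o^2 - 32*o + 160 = (o - 5)*(o^4 + 9*o^3 + 22*o^2 - 32) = (o - 5)*(o + 4)*(o^3 + 5*o^2 + 2*o - 8) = (o - 5)*(o + 4)^2*(o^2 + o - 2) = (o - 5)*(o - 1)*(o + 4)^2*(o + 2)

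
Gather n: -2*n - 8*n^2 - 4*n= -8*n^2 - 6*n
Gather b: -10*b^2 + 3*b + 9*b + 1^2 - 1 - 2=-10*b^2 + 12*b - 2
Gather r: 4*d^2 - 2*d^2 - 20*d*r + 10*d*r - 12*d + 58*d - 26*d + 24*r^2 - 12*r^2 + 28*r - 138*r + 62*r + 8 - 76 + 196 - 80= 2*d^2 + 20*d + 12*r^2 + r*(-10*d - 48) + 48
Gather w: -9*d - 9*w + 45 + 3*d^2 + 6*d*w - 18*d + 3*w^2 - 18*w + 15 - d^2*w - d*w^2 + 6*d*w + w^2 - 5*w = 3*d^2 - 27*d + w^2*(4 - d) + w*(-d^2 + 12*d - 32) + 60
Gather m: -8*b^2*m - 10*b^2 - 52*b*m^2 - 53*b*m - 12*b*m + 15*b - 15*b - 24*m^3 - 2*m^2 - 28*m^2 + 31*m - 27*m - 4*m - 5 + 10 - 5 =-10*b^2 - 24*m^3 + m^2*(-52*b - 30) + m*(-8*b^2 - 65*b)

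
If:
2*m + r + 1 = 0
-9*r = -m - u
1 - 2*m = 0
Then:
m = 1/2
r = -2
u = -37/2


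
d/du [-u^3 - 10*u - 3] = -3*u^2 - 10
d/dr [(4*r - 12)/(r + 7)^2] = 4*(13 - r)/(r + 7)^3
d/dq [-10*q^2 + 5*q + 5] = 5 - 20*q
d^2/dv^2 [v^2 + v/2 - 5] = 2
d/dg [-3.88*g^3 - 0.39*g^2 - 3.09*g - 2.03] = -11.64*g^2 - 0.78*g - 3.09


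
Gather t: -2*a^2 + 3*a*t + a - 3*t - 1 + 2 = -2*a^2 + a + t*(3*a - 3) + 1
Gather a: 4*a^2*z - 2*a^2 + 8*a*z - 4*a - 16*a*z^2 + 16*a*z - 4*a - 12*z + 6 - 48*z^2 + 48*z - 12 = a^2*(4*z - 2) + a*(-16*z^2 + 24*z - 8) - 48*z^2 + 36*z - 6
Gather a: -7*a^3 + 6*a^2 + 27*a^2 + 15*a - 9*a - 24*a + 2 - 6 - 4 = -7*a^3 + 33*a^2 - 18*a - 8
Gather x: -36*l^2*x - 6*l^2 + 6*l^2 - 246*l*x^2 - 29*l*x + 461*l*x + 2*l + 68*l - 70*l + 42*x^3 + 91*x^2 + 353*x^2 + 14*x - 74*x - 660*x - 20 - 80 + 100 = 42*x^3 + x^2*(444 - 246*l) + x*(-36*l^2 + 432*l - 720)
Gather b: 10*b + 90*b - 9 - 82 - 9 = 100*b - 100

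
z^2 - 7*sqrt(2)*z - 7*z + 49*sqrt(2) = (z - 7)*(z - 7*sqrt(2))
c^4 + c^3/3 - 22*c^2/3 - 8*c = c*(c - 3)*(c + 4/3)*(c + 2)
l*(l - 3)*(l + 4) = l^3 + l^2 - 12*l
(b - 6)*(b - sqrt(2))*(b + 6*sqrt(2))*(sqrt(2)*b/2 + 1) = sqrt(2)*b^4/2 - 3*sqrt(2)*b^3 + 6*b^3 - 36*b^2 - sqrt(2)*b^2 - 12*b + 6*sqrt(2)*b + 72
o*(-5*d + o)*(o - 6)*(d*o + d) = -5*d^2*o^3 + 25*d^2*o^2 + 30*d^2*o + d*o^4 - 5*d*o^3 - 6*d*o^2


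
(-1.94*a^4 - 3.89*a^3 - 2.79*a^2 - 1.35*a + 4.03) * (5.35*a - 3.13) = -10.379*a^5 - 14.7393*a^4 - 2.7508*a^3 + 1.5102*a^2 + 25.786*a - 12.6139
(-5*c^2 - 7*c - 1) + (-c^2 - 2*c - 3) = -6*c^2 - 9*c - 4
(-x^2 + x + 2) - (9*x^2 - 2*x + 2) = -10*x^2 + 3*x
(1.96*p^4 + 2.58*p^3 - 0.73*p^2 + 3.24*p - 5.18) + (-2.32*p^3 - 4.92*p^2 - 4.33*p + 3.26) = 1.96*p^4 + 0.26*p^3 - 5.65*p^2 - 1.09*p - 1.92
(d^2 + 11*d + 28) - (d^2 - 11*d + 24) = 22*d + 4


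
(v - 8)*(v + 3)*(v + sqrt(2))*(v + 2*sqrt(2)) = v^4 - 5*v^3 + 3*sqrt(2)*v^3 - 15*sqrt(2)*v^2 - 20*v^2 - 72*sqrt(2)*v - 20*v - 96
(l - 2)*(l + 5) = l^2 + 3*l - 10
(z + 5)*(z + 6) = z^2 + 11*z + 30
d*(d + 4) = d^2 + 4*d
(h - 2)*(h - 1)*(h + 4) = h^3 + h^2 - 10*h + 8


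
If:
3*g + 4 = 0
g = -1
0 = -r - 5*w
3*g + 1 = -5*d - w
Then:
No Solution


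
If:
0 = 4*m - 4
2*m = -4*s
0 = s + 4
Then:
No Solution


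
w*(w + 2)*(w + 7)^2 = w^4 + 16*w^3 + 77*w^2 + 98*w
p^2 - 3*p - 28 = (p - 7)*(p + 4)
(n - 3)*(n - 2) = n^2 - 5*n + 6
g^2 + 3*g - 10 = (g - 2)*(g + 5)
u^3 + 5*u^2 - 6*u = u*(u - 1)*(u + 6)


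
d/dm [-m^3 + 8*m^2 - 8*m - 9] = -3*m^2 + 16*m - 8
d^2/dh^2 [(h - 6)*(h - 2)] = 2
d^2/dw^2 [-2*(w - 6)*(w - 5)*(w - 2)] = 52 - 12*w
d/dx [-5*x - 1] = -5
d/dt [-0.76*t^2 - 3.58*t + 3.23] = -1.52*t - 3.58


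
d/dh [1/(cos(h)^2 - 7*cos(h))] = (2*cos(h) - 7)*sin(h)/((cos(h) - 7)^2*cos(h)^2)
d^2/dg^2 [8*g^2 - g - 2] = 16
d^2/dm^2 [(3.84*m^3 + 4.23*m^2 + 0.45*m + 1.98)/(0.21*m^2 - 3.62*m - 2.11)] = (-4.44089209850063e-16*m^5 + 7.105427357601e-15*m^4 + 110.515782*m^3 + 187.753914*m^2 + 94.741578*m + 84.438486)/(0.009261*m^6 - 0.478926*m^5 + 7.976619*m^4 - 37.813796*m^3 - 80.146029*m^2 - 48.349806*m - 9.393931)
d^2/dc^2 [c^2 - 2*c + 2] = 2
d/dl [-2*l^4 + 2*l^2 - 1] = -8*l^3 + 4*l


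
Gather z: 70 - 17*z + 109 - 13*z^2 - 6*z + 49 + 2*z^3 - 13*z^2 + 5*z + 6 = 2*z^3 - 26*z^2 - 18*z + 234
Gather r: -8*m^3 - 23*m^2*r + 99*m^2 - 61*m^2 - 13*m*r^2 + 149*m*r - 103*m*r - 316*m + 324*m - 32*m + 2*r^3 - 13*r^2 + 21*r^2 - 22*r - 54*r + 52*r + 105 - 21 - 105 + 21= -8*m^3 + 38*m^2 - 24*m + 2*r^3 + r^2*(8 - 13*m) + r*(-23*m^2 + 46*m - 24)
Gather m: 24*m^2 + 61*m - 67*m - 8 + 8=24*m^2 - 6*m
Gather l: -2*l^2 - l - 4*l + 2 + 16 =-2*l^2 - 5*l + 18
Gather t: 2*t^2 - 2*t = 2*t^2 - 2*t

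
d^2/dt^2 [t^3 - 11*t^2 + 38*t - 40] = 6*t - 22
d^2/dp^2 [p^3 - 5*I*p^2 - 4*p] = 6*p - 10*I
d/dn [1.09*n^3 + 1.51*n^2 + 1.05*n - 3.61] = 3.27*n^2 + 3.02*n + 1.05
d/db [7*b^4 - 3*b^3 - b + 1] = 28*b^3 - 9*b^2 - 1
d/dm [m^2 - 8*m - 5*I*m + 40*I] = 2*m - 8 - 5*I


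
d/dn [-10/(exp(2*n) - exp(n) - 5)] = (20*exp(n) - 10)*exp(n)/(-exp(2*n) + exp(n) + 5)^2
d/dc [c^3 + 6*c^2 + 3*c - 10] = 3*c^2 + 12*c + 3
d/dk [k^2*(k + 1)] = k*(3*k + 2)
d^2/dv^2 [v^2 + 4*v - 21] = 2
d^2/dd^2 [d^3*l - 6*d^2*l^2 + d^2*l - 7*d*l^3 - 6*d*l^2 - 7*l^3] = 2*l*(3*d - 6*l + 1)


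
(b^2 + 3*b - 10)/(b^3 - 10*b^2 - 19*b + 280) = (b - 2)/(b^2 - 15*b + 56)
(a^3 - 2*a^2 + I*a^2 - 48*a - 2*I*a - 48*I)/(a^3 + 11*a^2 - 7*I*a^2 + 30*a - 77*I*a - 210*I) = (a^2 + a*(-8 + I) - 8*I)/(a^2 + a*(5 - 7*I) - 35*I)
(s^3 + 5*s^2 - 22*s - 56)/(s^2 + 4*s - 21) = (s^2 - 2*s - 8)/(s - 3)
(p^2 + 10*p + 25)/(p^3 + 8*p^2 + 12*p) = (p^2 + 10*p + 25)/(p*(p^2 + 8*p + 12))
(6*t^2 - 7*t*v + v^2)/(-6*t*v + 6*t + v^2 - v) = (-t + v)/(v - 1)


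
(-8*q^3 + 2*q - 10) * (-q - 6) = 8*q^4 + 48*q^3 - 2*q^2 - 2*q + 60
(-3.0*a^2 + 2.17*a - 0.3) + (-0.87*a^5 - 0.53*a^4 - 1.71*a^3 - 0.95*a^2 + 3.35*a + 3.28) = -0.87*a^5 - 0.53*a^4 - 1.71*a^3 - 3.95*a^2 + 5.52*a + 2.98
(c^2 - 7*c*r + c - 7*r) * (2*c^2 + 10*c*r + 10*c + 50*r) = 2*c^4 - 4*c^3*r + 12*c^3 - 70*c^2*r^2 - 24*c^2*r + 10*c^2 - 420*c*r^2 - 20*c*r - 350*r^2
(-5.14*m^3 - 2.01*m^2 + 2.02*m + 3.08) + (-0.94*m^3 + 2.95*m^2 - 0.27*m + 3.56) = -6.08*m^3 + 0.94*m^2 + 1.75*m + 6.64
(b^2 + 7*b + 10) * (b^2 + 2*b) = b^4 + 9*b^3 + 24*b^2 + 20*b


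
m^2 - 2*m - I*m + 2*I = (m - 2)*(m - I)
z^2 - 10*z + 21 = (z - 7)*(z - 3)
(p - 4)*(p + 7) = p^2 + 3*p - 28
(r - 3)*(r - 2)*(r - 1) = r^3 - 6*r^2 + 11*r - 6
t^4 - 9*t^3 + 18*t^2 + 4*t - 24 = (t - 6)*(t - 2)^2*(t + 1)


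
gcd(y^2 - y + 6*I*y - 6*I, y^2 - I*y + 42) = y + 6*I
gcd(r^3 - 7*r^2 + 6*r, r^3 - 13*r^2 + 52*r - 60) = r - 6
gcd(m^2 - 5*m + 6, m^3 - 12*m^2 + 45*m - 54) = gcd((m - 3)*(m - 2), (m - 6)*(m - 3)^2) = m - 3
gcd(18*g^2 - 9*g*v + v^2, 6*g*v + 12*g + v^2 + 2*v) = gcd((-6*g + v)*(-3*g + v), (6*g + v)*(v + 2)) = 1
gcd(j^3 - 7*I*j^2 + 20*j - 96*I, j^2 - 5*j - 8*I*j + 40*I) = j - 8*I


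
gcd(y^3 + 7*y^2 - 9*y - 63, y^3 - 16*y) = 1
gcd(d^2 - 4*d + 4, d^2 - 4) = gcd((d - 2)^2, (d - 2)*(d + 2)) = d - 2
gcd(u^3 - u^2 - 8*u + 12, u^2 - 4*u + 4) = u^2 - 4*u + 4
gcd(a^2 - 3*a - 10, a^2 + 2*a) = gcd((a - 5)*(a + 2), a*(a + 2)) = a + 2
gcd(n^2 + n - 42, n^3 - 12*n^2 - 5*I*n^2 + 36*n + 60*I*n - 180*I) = n - 6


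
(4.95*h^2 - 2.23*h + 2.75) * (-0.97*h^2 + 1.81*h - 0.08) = -4.8015*h^4 + 11.1226*h^3 - 7.0998*h^2 + 5.1559*h - 0.22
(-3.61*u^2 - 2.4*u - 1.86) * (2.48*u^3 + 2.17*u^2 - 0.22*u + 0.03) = -8.9528*u^5 - 13.7857*u^4 - 9.0266*u^3 - 3.6165*u^2 + 0.3372*u - 0.0558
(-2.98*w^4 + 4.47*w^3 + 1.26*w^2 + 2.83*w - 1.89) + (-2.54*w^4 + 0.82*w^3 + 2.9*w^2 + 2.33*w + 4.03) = -5.52*w^4 + 5.29*w^3 + 4.16*w^2 + 5.16*w + 2.14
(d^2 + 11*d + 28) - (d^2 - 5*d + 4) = 16*d + 24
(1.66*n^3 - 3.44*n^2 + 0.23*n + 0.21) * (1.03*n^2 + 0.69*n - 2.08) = 1.7098*n^5 - 2.3978*n^4 - 5.5895*n^3 + 7.5302*n^2 - 0.3335*n - 0.4368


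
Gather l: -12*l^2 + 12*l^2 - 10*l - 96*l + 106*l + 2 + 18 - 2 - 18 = 0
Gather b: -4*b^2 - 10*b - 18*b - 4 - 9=-4*b^2 - 28*b - 13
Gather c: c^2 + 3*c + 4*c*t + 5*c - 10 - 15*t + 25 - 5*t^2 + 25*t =c^2 + c*(4*t + 8) - 5*t^2 + 10*t + 15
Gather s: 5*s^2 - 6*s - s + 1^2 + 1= 5*s^2 - 7*s + 2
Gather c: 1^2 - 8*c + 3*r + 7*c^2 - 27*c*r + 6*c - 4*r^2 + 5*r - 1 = 7*c^2 + c*(-27*r - 2) - 4*r^2 + 8*r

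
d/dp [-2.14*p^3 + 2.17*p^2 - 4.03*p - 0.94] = -6.42*p^2 + 4.34*p - 4.03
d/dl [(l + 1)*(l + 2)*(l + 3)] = 3*l^2 + 12*l + 11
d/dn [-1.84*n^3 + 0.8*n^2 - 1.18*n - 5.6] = -5.52*n^2 + 1.6*n - 1.18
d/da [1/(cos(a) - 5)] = sin(a)/(cos(a) - 5)^2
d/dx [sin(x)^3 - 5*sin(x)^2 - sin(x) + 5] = (3*sin(x)^2 - 10*sin(x) - 1)*cos(x)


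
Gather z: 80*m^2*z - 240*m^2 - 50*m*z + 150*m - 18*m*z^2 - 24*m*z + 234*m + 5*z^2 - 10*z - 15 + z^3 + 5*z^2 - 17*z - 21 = -240*m^2 + 384*m + z^3 + z^2*(10 - 18*m) + z*(80*m^2 - 74*m - 27) - 36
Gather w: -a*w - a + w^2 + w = -a + w^2 + w*(1 - a)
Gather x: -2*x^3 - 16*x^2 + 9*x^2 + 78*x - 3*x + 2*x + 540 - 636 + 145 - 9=-2*x^3 - 7*x^2 + 77*x + 40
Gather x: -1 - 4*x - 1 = -4*x - 2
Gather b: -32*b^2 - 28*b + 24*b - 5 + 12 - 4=-32*b^2 - 4*b + 3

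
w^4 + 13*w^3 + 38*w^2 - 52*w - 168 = (w - 2)*(w + 2)*(w + 6)*(w + 7)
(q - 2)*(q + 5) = q^2 + 3*q - 10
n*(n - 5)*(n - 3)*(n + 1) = n^4 - 7*n^3 + 7*n^2 + 15*n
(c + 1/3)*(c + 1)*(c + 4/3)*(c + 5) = c^4 + 23*c^3/3 + 139*c^2/9 + 11*c + 20/9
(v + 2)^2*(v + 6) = v^3 + 10*v^2 + 28*v + 24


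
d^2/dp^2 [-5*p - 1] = 0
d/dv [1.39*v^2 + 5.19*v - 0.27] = 2.78*v + 5.19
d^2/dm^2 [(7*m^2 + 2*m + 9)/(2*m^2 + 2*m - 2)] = (-5*m^3 + 48*m^2 + 33*m + 27)/(m^6 + 3*m^5 - 5*m^3 + 3*m - 1)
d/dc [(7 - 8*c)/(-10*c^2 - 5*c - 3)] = (-80*c^2 + 140*c + 59)/(100*c^4 + 100*c^3 + 85*c^2 + 30*c + 9)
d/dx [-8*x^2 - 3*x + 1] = -16*x - 3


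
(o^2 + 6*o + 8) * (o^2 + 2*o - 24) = o^4 + 8*o^3 - 4*o^2 - 128*o - 192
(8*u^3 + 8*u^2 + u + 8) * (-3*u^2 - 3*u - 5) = -24*u^5 - 48*u^4 - 67*u^3 - 67*u^2 - 29*u - 40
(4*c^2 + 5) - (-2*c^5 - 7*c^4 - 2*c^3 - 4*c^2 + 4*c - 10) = 2*c^5 + 7*c^4 + 2*c^3 + 8*c^2 - 4*c + 15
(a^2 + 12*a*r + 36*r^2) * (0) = 0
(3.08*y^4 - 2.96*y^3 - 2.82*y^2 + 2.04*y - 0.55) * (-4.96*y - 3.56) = -15.2768*y^5 + 3.7168*y^4 + 24.5248*y^3 - 0.0792000000000002*y^2 - 4.5344*y + 1.958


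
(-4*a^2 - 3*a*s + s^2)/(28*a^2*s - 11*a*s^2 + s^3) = (a + s)/(s*(-7*a + s))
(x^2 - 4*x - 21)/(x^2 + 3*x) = (x - 7)/x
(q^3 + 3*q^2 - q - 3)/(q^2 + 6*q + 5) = (q^2 + 2*q - 3)/(q + 5)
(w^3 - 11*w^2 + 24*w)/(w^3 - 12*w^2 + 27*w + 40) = w*(w - 3)/(w^2 - 4*w - 5)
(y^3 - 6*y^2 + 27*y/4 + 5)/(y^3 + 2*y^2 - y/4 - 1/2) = (2*y^2 - 13*y + 20)/(2*y^2 + 3*y - 2)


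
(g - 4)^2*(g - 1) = g^3 - 9*g^2 + 24*g - 16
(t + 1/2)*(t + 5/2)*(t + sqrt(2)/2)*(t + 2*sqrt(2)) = t^4 + 3*t^3 + 5*sqrt(2)*t^3/2 + 13*t^2/4 + 15*sqrt(2)*t^2/2 + 25*sqrt(2)*t/8 + 6*t + 5/2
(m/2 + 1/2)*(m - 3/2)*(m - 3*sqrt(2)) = m^3/2 - 3*sqrt(2)*m^2/2 - m^2/4 - 3*m/4 + 3*sqrt(2)*m/4 + 9*sqrt(2)/4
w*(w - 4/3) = w^2 - 4*w/3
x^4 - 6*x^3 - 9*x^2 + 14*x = x*(x - 7)*(x - 1)*(x + 2)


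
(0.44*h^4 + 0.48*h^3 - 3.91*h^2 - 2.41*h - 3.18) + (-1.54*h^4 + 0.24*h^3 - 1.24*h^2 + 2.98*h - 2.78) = -1.1*h^4 + 0.72*h^3 - 5.15*h^2 + 0.57*h - 5.96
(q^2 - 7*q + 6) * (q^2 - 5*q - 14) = q^4 - 12*q^3 + 27*q^2 + 68*q - 84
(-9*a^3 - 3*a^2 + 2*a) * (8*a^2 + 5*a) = -72*a^5 - 69*a^4 + a^3 + 10*a^2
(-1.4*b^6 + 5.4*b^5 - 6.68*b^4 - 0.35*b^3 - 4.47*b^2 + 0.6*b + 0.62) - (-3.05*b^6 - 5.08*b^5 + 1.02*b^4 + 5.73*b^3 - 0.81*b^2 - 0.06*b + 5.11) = 1.65*b^6 + 10.48*b^5 - 7.7*b^4 - 6.08*b^3 - 3.66*b^2 + 0.66*b - 4.49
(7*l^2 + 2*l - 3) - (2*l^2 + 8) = 5*l^2 + 2*l - 11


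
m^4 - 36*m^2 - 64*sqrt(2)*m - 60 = (m - 5*sqrt(2))*(m + sqrt(2))^2*(m + 3*sqrt(2))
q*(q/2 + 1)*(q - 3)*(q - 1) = q^4/2 - q^3 - 5*q^2/2 + 3*q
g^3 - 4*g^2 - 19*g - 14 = (g - 7)*(g + 1)*(g + 2)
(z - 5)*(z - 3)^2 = z^3 - 11*z^2 + 39*z - 45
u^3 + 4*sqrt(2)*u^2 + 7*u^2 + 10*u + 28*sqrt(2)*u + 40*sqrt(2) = (u + 2)*(u + 5)*(u + 4*sqrt(2))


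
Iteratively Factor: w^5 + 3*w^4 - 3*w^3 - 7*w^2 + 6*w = (w - 1)*(w^4 + 4*w^3 + w^2 - 6*w) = (w - 1)^2*(w^3 + 5*w^2 + 6*w) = (w - 1)^2*(w + 3)*(w^2 + 2*w) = (w - 1)^2*(w + 2)*(w + 3)*(w)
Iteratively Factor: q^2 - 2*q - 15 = (q + 3)*(q - 5)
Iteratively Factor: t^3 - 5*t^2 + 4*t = (t - 1)*(t^2 - 4*t) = (t - 4)*(t - 1)*(t)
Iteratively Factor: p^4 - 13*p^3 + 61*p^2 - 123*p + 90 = (p - 3)*(p^3 - 10*p^2 + 31*p - 30) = (p - 3)^2*(p^2 - 7*p + 10) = (p - 5)*(p - 3)^2*(p - 2)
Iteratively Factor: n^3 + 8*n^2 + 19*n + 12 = (n + 1)*(n^2 + 7*n + 12) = (n + 1)*(n + 3)*(n + 4)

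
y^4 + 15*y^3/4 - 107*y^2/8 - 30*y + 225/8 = (y - 3)*(y - 3/4)*(y + 5/2)*(y + 5)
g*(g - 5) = g^2 - 5*g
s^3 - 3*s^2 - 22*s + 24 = (s - 6)*(s - 1)*(s + 4)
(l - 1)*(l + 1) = l^2 - 1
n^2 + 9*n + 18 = (n + 3)*(n + 6)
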